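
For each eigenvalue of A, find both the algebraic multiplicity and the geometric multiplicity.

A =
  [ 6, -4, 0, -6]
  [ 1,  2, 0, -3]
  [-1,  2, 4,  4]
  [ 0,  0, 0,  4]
λ = 4: alg = 4, geom = 2

Step 1 — factor the characteristic polynomial to read off the algebraic multiplicities:
  χ_A(x) = (x - 4)^4

Step 2 — compute geometric multiplicities via the rank-nullity identity g(λ) = n − rank(A − λI):
  rank(A − (4)·I) = 2, so dim ker(A − (4)·I) = n − 2 = 2

Summary:
  λ = 4: algebraic multiplicity = 4, geometric multiplicity = 2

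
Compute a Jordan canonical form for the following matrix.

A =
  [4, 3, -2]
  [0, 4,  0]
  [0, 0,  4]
J_2(4) ⊕ J_1(4)

The characteristic polynomial is
  det(x·I − A) = x^3 - 12*x^2 + 48*x - 64 = (x - 4)^3

Eigenvalues and multiplicities (the geometric multiplicity of λ is n − rank(A − λI), which equals the number of Jordan blocks for λ):
  λ = 4: algebraic multiplicity = 3, geometric multiplicity = 2

Determining the block sizes for each eigenvalue:
  λ = 4: 2 blocks summing to 3 forces exactly one block of size 2 and the rest size 1 → block sizes [2, 1]

Assembling the blocks gives a Jordan form
J =
  [4, 1, 0]
  [0, 4, 0]
  [0, 0, 4]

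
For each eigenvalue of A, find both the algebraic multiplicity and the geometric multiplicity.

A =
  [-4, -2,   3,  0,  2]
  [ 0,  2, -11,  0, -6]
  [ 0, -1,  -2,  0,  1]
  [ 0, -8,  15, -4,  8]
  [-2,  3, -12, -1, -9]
λ = -4: alg = 2, geom = 2; λ = -3: alg = 3, geom = 1

Step 1 — factor the characteristic polynomial to read off the algebraic multiplicities:
  χ_A(x) = (x + 3)^3*(x + 4)^2

Step 2 — compute geometric multiplicities via the rank-nullity identity g(λ) = n − rank(A − λI):
  rank(A − (-4)·I) = 3, so dim ker(A − (-4)·I) = n − 3 = 2
  rank(A − (-3)·I) = 4, so dim ker(A − (-3)·I) = n − 4 = 1

Summary:
  λ = -4: algebraic multiplicity = 2, geometric multiplicity = 2
  λ = -3: algebraic multiplicity = 3, geometric multiplicity = 1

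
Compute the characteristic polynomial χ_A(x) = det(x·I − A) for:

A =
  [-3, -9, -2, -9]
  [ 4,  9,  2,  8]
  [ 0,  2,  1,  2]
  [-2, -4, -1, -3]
x^4 - 4*x^3 + 6*x^2 - 4*x + 1

Expanding det(x·I − A) (e.g. by cofactor expansion or by noting that A is similar to its Jordan form J, which has the same characteristic polynomial as A) gives
  χ_A(x) = x^4 - 4*x^3 + 6*x^2 - 4*x + 1
which factors as (x - 1)^4. The eigenvalues (with algebraic multiplicities) are λ = 1 with multiplicity 4.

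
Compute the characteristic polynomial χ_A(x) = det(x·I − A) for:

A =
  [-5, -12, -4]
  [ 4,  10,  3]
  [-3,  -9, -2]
x^3 - 3*x^2 + 3*x - 1

Expanding det(x·I − A) (e.g. by cofactor expansion or by noting that A is similar to its Jordan form J, which has the same characteristic polynomial as A) gives
  χ_A(x) = x^3 - 3*x^2 + 3*x - 1
which factors as (x - 1)^3. The eigenvalues (with algebraic multiplicities) are λ = 1 with multiplicity 3.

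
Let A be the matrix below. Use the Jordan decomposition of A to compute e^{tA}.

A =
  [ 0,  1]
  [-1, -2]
e^{tA} =
  [t*exp(-t) + exp(-t), t*exp(-t)]
  [-t*exp(-t), -t*exp(-t) + exp(-t)]

Strategy: write A = P · J · P⁻¹ where J is a Jordan canonical form, so e^{tA} = P · e^{tJ} · P⁻¹, and e^{tJ} can be computed block-by-block.

A has Jordan form
J =
  [-1,  1]
  [ 0, -1]
(up to reordering of blocks).

Per-block formulas:
  For a 2×2 Jordan block J_2(-1): exp(t · J_2(-1)) = e^(-1t)·(I + t·N), where N is the 2×2 nilpotent shift.

After assembling e^{tJ} and conjugating by P, we get:

e^{tA} =
  [t*exp(-t) + exp(-t), t*exp(-t)]
  [-t*exp(-t), -t*exp(-t) + exp(-t)]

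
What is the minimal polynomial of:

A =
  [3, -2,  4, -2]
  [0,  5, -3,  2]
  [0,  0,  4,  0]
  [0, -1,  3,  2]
x^2 - 7*x + 12

The characteristic polynomial is χ_A(x) = (x - 4)^2*(x - 3)^2, so the eigenvalues are known. The minimal polynomial is
  m_A(x) = Π_λ (x − λ)^{k_λ}
where k_λ is the size of the *largest* Jordan block for λ (equivalently, the smallest k with (A − λI)^k v = 0 for every generalised eigenvector v of λ).

  λ = 3: largest Jordan block has size 1, contributing (x − 3)
  λ = 4: largest Jordan block has size 1, contributing (x − 4)

So m_A(x) = (x - 4)*(x - 3) = x^2 - 7*x + 12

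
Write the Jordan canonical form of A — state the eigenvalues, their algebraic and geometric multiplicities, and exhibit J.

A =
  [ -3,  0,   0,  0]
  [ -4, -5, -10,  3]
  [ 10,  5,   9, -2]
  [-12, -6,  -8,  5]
J_1(-3) ⊕ J_3(3)

The characteristic polynomial is
  det(x·I − A) = x^4 - 6*x^3 + 54*x - 81 = (x - 3)^3*(x + 3)

Eigenvalues and multiplicities (the geometric multiplicity of λ is n − rank(A − λI), which equals the number of Jordan blocks for λ):
  λ = -3: algebraic multiplicity = 1, geometric multiplicity = 1
  λ = 3: algebraic multiplicity = 3, geometric multiplicity = 1

Determining the block sizes for each eigenvalue:
  λ = -3: one block (gm = 1), so the single block has size am = 1 → block sizes [1]
  λ = 3: one block (gm = 1), so the single block has size am = 3 → block sizes [3]

Assembling the blocks gives a Jordan form
J =
  [-3, 0, 0, 0]
  [ 0, 3, 1, 0]
  [ 0, 0, 3, 1]
  [ 0, 0, 0, 3]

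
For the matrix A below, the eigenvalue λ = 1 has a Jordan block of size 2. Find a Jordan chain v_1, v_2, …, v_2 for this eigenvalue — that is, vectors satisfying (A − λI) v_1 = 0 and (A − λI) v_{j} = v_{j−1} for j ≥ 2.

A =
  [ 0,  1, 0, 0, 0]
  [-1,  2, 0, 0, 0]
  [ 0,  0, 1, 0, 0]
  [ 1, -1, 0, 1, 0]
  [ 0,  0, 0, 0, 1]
A Jordan chain for λ = 1 of length 2:
v_1 = (-1, -1, 0, 1, 0)ᵀ
v_2 = (1, 0, 0, 0, 0)ᵀ

Let N = A − (1)·I. We want v_2 with N^2 v_2 = 0 but N^1 v_2 ≠ 0; then v_{j-1} := N · v_j for j = 2, …, 2.

Pick v_2 = (1, 0, 0, 0, 0)ᵀ.
Then v_1 = N · v_2 = (-1, -1, 0, 1, 0)ᵀ.

Sanity check: (A − (1)·I) v_1 = (0, 0, 0, 0, 0)ᵀ = 0. ✓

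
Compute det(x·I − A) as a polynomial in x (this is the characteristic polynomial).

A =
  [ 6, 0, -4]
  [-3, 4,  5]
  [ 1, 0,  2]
x^3 - 12*x^2 + 48*x - 64

Expanding det(x·I − A) (e.g. by cofactor expansion or by noting that A is similar to its Jordan form J, which has the same characteristic polynomial as A) gives
  χ_A(x) = x^3 - 12*x^2 + 48*x - 64
which factors as (x - 4)^3. The eigenvalues (with algebraic multiplicities) are λ = 4 with multiplicity 3.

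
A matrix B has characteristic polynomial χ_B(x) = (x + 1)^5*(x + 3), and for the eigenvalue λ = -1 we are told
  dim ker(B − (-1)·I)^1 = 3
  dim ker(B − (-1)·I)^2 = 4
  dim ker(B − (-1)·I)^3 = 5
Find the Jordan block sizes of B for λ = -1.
Block sizes for λ = -1: [3, 1, 1]

From the dimensions of kernels of powers, the number of Jordan blocks of size at least j is d_j − d_{j−1} where d_j = dim ker(N^j) (with d_0 = 0). Computing the differences gives [3, 1, 1].
The number of blocks of size exactly k is (#blocks of size ≥ k) − (#blocks of size ≥ k + 1), so the partition is: 2 block(s) of size 1, 1 block(s) of size 3.
In nonincreasing order the block sizes are [3, 1, 1].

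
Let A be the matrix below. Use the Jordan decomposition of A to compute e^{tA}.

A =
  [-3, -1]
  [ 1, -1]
e^{tA} =
  [-t*exp(-2*t) + exp(-2*t), -t*exp(-2*t)]
  [t*exp(-2*t), t*exp(-2*t) + exp(-2*t)]

Strategy: write A = P · J · P⁻¹ where J is a Jordan canonical form, so e^{tA} = P · e^{tJ} · P⁻¹, and e^{tJ} can be computed block-by-block.

A has Jordan form
J =
  [-2,  1]
  [ 0, -2]
(up to reordering of blocks).

Per-block formulas:
  For a 2×2 Jordan block J_2(-2): exp(t · J_2(-2)) = e^(-2t)·(I + t·N), where N is the 2×2 nilpotent shift.

After assembling e^{tJ} and conjugating by P, we get:

e^{tA} =
  [-t*exp(-2*t) + exp(-2*t), -t*exp(-2*t)]
  [t*exp(-2*t), t*exp(-2*t) + exp(-2*t)]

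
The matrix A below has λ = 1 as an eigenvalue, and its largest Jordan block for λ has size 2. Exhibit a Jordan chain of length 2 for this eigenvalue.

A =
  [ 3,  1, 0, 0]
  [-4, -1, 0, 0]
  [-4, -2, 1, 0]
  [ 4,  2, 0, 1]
A Jordan chain for λ = 1 of length 2:
v_1 = (2, -4, -4, 4)ᵀ
v_2 = (1, 0, 0, 0)ᵀ

Let N = A − (1)·I. We want v_2 with N^2 v_2 = 0 but N^1 v_2 ≠ 0; then v_{j-1} := N · v_j for j = 2, …, 2.

Pick v_2 = (1, 0, 0, 0)ᵀ.
Then v_1 = N · v_2 = (2, -4, -4, 4)ᵀ.

Sanity check: (A − (1)·I) v_1 = (0, 0, 0, 0)ᵀ = 0. ✓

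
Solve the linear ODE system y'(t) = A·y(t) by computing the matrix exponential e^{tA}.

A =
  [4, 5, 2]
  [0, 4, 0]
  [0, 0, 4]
e^{tA} =
  [exp(4*t), 5*t*exp(4*t), 2*t*exp(4*t)]
  [0, exp(4*t), 0]
  [0, 0, exp(4*t)]

Strategy: write A = P · J · P⁻¹ where J is a Jordan canonical form, so e^{tA} = P · e^{tJ} · P⁻¹, and e^{tJ} can be computed block-by-block.

A has Jordan form
J =
  [4, 1, 0]
  [0, 4, 0]
  [0, 0, 4]
(up to reordering of blocks).

Per-block formulas:
  For a 1×1 block at λ = 4: exp(t · [4]) = [e^(4t)].
  For a 2×2 Jordan block J_2(4): exp(t · J_2(4)) = e^(4t)·(I + t·N), where N is the 2×2 nilpotent shift.

After assembling e^{tJ} and conjugating by P, we get:

e^{tA} =
  [exp(4*t), 5*t*exp(4*t), 2*t*exp(4*t)]
  [0, exp(4*t), 0]
  [0, 0, exp(4*t)]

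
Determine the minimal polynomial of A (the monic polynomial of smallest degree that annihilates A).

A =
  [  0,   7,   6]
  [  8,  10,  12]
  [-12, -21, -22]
x^2 + 8*x + 16

The characteristic polynomial is χ_A(x) = (x + 4)^3, so the eigenvalues are known. The minimal polynomial is
  m_A(x) = Π_λ (x − λ)^{k_λ}
where k_λ is the size of the *largest* Jordan block for λ (equivalently, the smallest k with (A − λI)^k v = 0 for every generalised eigenvector v of λ).

  λ = -4: largest Jordan block has size 2, contributing (x + 4)^2

So m_A(x) = (x + 4)^2 = x^2 + 8*x + 16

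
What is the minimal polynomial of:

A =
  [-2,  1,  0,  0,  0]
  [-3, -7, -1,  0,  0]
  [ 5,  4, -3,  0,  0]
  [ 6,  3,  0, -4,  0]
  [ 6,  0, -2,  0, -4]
x^3 + 12*x^2 + 48*x + 64

The characteristic polynomial is χ_A(x) = (x + 4)^5, so the eigenvalues are known. The minimal polynomial is
  m_A(x) = Π_λ (x − λ)^{k_λ}
where k_λ is the size of the *largest* Jordan block for λ (equivalently, the smallest k with (A − λI)^k v = 0 for every generalised eigenvector v of λ).

  λ = -4: largest Jordan block has size 3, contributing (x + 4)^3

So m_A(x) = (x + 4)^3 = x^3 + 12*x^2 + 48*x + 64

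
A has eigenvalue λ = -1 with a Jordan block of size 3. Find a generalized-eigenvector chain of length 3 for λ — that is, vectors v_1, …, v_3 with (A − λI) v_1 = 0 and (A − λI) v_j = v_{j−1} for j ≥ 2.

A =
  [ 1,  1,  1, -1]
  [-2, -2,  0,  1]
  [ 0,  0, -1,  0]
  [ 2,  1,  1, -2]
A Jordan chain for λ = -1 of length 3:
v_1 = (1, -1, 0, 1)ᵀ
v_2 = (1, 0, 0, 1)ᵀ
v_3 = (0, 0, 1, 0)ᵀ

Let N = A − (-1)·I. We want v_3 with N^3 v_3 = 0 but N^2 v_3 ≠ 0; then v_{j-1} := N · v_j for j = 3, …, 2.

Pick v_3 = (0, 0, 1, 0)ᵀ.
Then v_2 = N · v_3 = (1, 0, 0, 1)ᵀ.
Then v_1 = N · v_2 = (1, -1, 0, 1)ᵀ.

Sanity check: (A − (-1)·I) v_1 = (0, 0, 0, 0)ᵀ = 0. ✓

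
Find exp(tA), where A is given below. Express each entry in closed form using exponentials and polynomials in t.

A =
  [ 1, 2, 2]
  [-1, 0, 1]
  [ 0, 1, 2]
e^{tA} =
  [-t^2*exp(t) + exp(t), 2*t*exp(t), 2*t^2*exp(t) + 2*t*exp(t)]
  [t^2*exp(t)/2 - t*exp(t), -t*exp(t) + exp(t), -t^2*exp(t) + t*exp(t)]
  [-t^2*exp(t)/2, t*exp(t), t^2*exp(t) + t*exp(t) + exp(t)]

Strategy: write A = P · J · P⁻¹ where J is a Jordan canonical form, so e^{tA} = P · e^{tJ} · P⁻¹, and e^{tJ} can be computed block-by-block.

A has Jordan form
J =
  [1, 1, 0]
  [0, 1, 1]
  [0, 0, 1]
(up to reordering of blocks).

Per-block formulas:
  For a 3×3 Jordan block J_3(1): exp(t · J_3(1)) = e^(1t)·(I + t·N + (t^2/2)·N^2), where N is the 3×3 nilpotent shift.

After assembling e^{tJ} and conjugating by P, we get:

e^{tA} =
  [-t^2*exp(t) + exp(t), 2*t*exp(t), 2*t^2*exp(t) + 2*t*exp(t)]
  [t^2*exp(t)/2 - t*exp(t), -t*exp(t) + exp(t), -t^2*exp(t) + t*exp(t)]
  [-t^2*exp(t)/2, t*exp(t), t^2*exp(t) + t*exp(t) + exp(t)]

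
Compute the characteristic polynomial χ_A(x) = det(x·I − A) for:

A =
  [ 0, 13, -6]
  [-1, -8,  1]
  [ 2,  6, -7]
x^3 + 15*x^2 + 75*x + 125

Expanding det(x·I − A) (e.g. by cofactor expansion or by noting that A is similar to its Jordan form J, which has the same characteristic polynomial as A) gives
  χ_A(x) = x^3 + 15*x^2 + 75*x + 125
which factors as (x + 5)^3. The eigenvalues (with algebraic multiplicities) are λ = -5 with multiplicity 3.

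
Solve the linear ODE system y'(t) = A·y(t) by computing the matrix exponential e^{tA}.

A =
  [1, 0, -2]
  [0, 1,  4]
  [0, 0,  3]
e^{tA} =
  [exp(t), 0, -exp(3*t) + exp(t)]
  [0, exp(t), 2*exp(3*t) - 2*exp(t)]
  [0, 0, exp(3*t)]

Strategy: write A = P · J · P⁻¹ where J is a Jordan canonical form, so e^{tA} = P · e^{tJ} · P⁻¹, and e^{tJ} can be computed block-by-block.

A has Jordan form
J =
  [1, 0, 0]
  [0, 1, 0]
  [0, 0, 3]
(up to reordering of blocks).

Per-block formulas:
  For a 1×1 block at λ = 1: exp(t · [1]) = [e^(1t)].
  For a 1×1 block at λ = 3: exp(t · [3]) = [e^(3t)].

After assembling e^{tJ} and conjugating by P, we get:

e^{tA} =
  [exp(t), 0, -exp(3*t) + exp(t)]
  [0, exp(t), 2*exp(3*t) - 2*exp(t)]
  [0, 0, exp(3*t)]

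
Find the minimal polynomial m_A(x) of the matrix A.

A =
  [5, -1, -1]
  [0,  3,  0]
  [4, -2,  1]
x^2 - 6*x + 9

The characteristic polynomial is χ_A(x) = (x - 3)^3, so the eigenvalues are known. The minimal polynomial is
  m_A(x) = Π_λ (x − λ)^{k_λ}
where k_λ is the size of the *largest* Jordan block for λ (equivalently, the smallest k with (A − λI)^k v = 0 for every generalised eigenvector v of λ).

  λ = 3: largest Jordan block has size 2, contributing (x − 3)^2

So m_A(x) = (x - 3)^2 = x^2 - 6*x + 9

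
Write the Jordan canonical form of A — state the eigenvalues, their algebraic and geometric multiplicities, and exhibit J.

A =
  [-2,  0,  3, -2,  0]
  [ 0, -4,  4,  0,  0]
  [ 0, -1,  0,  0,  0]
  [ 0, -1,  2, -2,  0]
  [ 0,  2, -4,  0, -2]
J_3(-2) ⊕ J_1(-2) ⊕ J_1(-2)

The characteristic polynomial is
  det(x·I − A) = x^5 + 10*x^4 + 40*x^3 + 80*x^2 + 80*x + 32 = (x + 2)^5

Eigenvalues and multiplicities (the geometric multiplicity of λ is n − rank(A − λI), which equals the number of Jordan blocks for λ):
  λ = -2: algebraic multiplicity = 5, geometric multiplicity = 3

Determining the block sizes for each eigenvalue:
  λ = -2: with am = 5 and gm = 3, the partition is not yet determined (e.g. several partitions of 5 into 3 parts exist). Let N = A − (-2)·I. Computing rank(N^1) = 2, rank(N^2) = 1, rank(N^3) = 0; the number of blocks of size ≥ j is rank(N^{j−1}) − rank(N^j), giving [3, 1, 1]. So we have 1 block(s) of size 3, 2 block(s) of size 1 → block sizes [3, 1, 1]

Assembling the blocks gives a Jordan form
J =
  [-2,  1,  0,  0,  0]
  [ 0, -2,  1,  0,  0]
  [ 0,  0, -2,  0,  0]
  [ 0,  0,  0, -2,  0]
  [ 0,  0,  0,  0, -2]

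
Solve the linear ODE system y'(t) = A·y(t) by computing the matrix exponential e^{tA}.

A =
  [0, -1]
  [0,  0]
e^{tA} =
  [1, -t]
  [0, 1]

Strategy: write A = P · J · P⁻¹ where J is a Jordan canonical form, so e^{tA} = P · e^{tJ} · P⁻¹, and e^{tJ} can be computed block-by-block.

A has Jordan form
J =
  [0, 1]
  [0, 0]
(up to reordering of blocks).

Per-block formulas:
  For a 2×2 Jordan block J_2(0): exp(t · J_2(0)) = e^(0t)·(I + t·N), where N is the 2×2 nilpotent shift.

After assembling e^{tJ} and conjugating by P, we get:

e^{tA} =
  [1, -t]
  [0, 1]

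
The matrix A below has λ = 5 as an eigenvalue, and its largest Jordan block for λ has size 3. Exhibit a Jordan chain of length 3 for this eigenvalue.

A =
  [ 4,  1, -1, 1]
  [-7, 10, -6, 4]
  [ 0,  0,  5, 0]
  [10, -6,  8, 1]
A Jordan chain for λ = 5 of length 3:
v_1 = (4, 12, 0, -8)ᵀ
v_2 = (-1, -7, 0, 10)ᵀ
v_3 = (1, 0, 0, 0)ᵀ

Let N = A − (5)·I. We want v_3 with N^3 v_3 = 0 but N^2 v_3 ≠ 0; then v_{j-1} := N · v_j for j = 3, …, 2.

Pick v_3 = (1, 0, 0, 0)ᵀ.
Then v_2 = N · v_3 = (-1, -7, 0, 10)ᵀ.
Then v_1 = N · v_2 = (4, 12, 0, -8)ᵀ.

Sanity check: (A − (5)·I) v_1 = (0, 0, 0, 0)ᵀ = 0. ✓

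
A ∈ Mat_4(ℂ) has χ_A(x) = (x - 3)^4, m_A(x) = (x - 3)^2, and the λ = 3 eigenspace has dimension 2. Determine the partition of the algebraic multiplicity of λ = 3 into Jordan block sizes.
Block sizes for λ = 3: [2, 2]

Step 1 — from the characteristic polynomial, algebraic multiplicity of λ = 3 is 4. From dim ker(A − (3)·I) = 2, there are exactly 2 Jordan blocks for λ = 3.
Step 2 — from the minimal polynomial, the factor (x − 3)^2 tells us the largest block for λ = 3 has size 2.
Step 3 — with total size 4, 2 blocks, and largest block 2, the block sizes (in nonincreasing order) are [2, 2].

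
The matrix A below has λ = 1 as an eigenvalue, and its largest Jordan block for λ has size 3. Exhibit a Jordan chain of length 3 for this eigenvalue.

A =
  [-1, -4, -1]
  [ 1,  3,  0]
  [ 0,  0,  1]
A Jordan chain for λ = 1 of length 3:
v_1 = (2, -1, 0)ᵀ
v_2 = (-1, 0, 0)ᵀ
v_3 = (0, 0, 1)ᵀ

Let N = A − (1)·I. We want v_3 with N^3 v_3 = 0 but N^2 v_3 ≠ 0; then v_{j-1} := N · v_j for j = 3, …, 2.

Pick v_3 = (0, 0, 1)ᵀ.
Then v_2 = N · v_3 = (-1, 0, 0)ᵀ.
Then v_1 = N · v_2 = (2, -1, 0)ᵀ.

Sanity check: (A − (1)·I) v_1 = (0, 0, 0)ᵀ = 0. ✓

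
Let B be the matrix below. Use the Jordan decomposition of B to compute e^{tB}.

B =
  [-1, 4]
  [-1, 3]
e^{tB} =
  [-2*t*exp(t) + exp(t), 4*t*exp(t)]
  [-t*exp(t), 2*t*exp(t) + exp(t)]

Strategy: write B = P · J · P⁻¹ where J is a Jordan canonical form, so e^{tB} = P · e^{tJ} · P⁻¹, and e^{tJ} can be computed block-by-block.

B has Jordan form
J =
  [1, 1]
  [0, 1]
(up to reordering of blocks).

Per-block formulas:
  For a 2×2 Jordan block J_2(1): exp(t · J_2(1)) = e^(1t)·(I + t·N), where N is the 2×2 nilpotent shift.

After assembling e^{tJ} and conjugating by P, we get:

e^{tB} =
  [-2*t*exp(t) + exp(t), 4*t*exp(t)]
  [-t*exp(t), 2*t*exp(t) + exp(t)]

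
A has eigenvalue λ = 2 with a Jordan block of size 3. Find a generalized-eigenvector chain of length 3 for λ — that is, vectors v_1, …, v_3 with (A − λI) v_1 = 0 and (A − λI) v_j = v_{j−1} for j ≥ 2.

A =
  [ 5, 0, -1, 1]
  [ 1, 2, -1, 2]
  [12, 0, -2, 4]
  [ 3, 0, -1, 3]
A Jordan chain for λ = 2 of length 3:
v_1 = (0, -3, 0, 0)ᵀ
v_2 = (3, 1, 12, 3)ᵀ
v_3 = (1, 0, 0, 0)ᵀ

Let N = A − (2)·I. We want v_3 with N^3 v_3 = 0 but N^2 v_3 ≠ 0; then v_{j-1} := N · v_j for j = 3, …, 2.

Pick v_3 = (1, 0, 0, 0)ᵀ.
Then v_2 = N · v_3 = (3, 1, 12, 3)ᵀ.
Then v_1 = N · v_2 = (0, -3, 0, 0)ᵀ.

Sanity check: (A − (2)·I) v_1 = (0, 0, 0, 0)ᵀ = 0. ✓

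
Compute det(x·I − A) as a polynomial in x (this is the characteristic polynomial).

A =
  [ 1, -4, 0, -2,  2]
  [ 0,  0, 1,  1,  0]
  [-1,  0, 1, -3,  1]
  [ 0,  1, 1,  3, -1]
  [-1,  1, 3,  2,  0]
x^5 - 5*x^4 + 10*x^3 - 10*x^2 + 5*x - 1

Expanding det(x·I − A) (e.g. by cofactor expansion or by noting that A is similar to its Jordan form J, which has the same characteristic polynomial as A) gives
  χ_A(x) = x^5 - 5*x^4 + 10*x^3 - 10*x^2 + 5*x - 1
which factors as (x - 1)^5. The eigenvalues (with algebraic multiplicities) are λ = 1 with multiplicity 5.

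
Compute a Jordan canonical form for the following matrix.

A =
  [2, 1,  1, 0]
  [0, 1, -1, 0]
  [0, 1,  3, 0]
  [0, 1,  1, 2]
J_2(2) ⊕ J_1(2) ⊕ J_1(2)

The characteristic polynomial is
  det(x·I − A) = x^4 - 8*x^3 + 24*x^2 - 32*x + 16 = (x - 2)^4

Eigenvalues and multiplicities (the geometric multiplicity of λ is n − rank(A − λI), which equals the number of Jordan blocks for λ):
  λ = 2: algebraic multiplicity = 4, geometric multiplicity = 3

Determining the block sizes for each eigenvalue:
  λ = 2: 3 blocks summing to 4 forces exactly one block of size 2 and the rest size 1 → block sizes [2, 1, 1]

Assembling the blocks gives a Jordan form
J =
  [2, 1, 0, 0]
  [0, 2, 0, 0]
  [0, 0, 2, 0]
  [0, 0, 0, 2]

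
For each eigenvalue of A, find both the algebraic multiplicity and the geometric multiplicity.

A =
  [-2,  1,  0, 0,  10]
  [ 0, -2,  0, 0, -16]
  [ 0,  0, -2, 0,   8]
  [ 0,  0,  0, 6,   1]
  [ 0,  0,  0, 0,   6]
λ = -2: alg = 3, geom = 2; λ = 6: alg = 2, geom = 1

Step 1 — factor the characteristic polynomial to read off the algebraic multiplicities:
  χ_A(x) = (x - 6)^2*(x + 2)^3

Step 2 — compute geometric multiplicities via the rank-nullity identity g(λ) = n − rank(A − λI):
  rank(A − (-2)·I) = 3, so dim ker(A − (-2)·I) = n − 3 = 2
  rank(A − (6)·I) = 4, so dim ker(A − (6)·I) = n − 4 = 1

Summary:
  λ = -2: algebraic multiplicity = 3, geometric multiplicity = 2
  λ = 6: algebraic multiplicity = 2, geometric multiplicity = 1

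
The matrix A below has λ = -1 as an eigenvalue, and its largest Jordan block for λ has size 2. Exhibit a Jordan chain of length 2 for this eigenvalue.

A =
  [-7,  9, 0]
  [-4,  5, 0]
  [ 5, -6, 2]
A Jordan chain for λ = -1 of length 2:
v_1 = (3, 2, -1)ᵀ
v_2 = (1, 1, 0)ᵀ

Let N = A − (-1)·I. We want v_2 with N^2 v_2 = 0 but N^1 v_2 ≠ 0; then v_{j-1} := N · v_j for j = 2, …, 2.

Pick v_2 = (1, 1, 0)ᵀ.
Then v_1 = N · v_2 = (3, 2, -1)ᵀ.

Sanity check: (A − (-1)·I) v_1 = (0, 0, 0)ᵀ = 0. ✓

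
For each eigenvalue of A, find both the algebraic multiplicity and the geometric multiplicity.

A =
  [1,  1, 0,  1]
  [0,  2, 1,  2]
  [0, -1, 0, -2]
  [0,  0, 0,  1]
λ = 1: alg = 4, geom = 2

Step 1 — factor the characteristic polynomial to read off the algebraic multiplicities:
  χ_A(x) = (x - 1)^4

Step 2 — compute geometric multiplicities via the rank-nullity identity g(λ) = n − rank(A − λI):
  rank(A − (1)·I) = 2, so dim ker(A − (1)·I) = n − 2 = 2

Summary:
  λ = 1: algebraic multiplicity = 4, geometric multiplicity = 2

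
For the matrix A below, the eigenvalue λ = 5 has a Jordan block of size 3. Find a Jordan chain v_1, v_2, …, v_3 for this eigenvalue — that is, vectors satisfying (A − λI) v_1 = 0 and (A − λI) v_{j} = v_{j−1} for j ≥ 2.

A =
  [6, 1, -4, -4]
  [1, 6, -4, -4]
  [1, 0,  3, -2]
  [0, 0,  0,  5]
A Jordan chain for λ = 5 of length 3:
v_1 = (-2, -2, -1, 0)ᵀ
v_2 = (1, 1, 1, 0)ᵀ
v_3 = (1, 0, 0, 0)ᵀ

Let N = A − (5)·I. We want v_3 with N^3 v_3 = 0 but N^2 v_3 ≠ 0; then v_{j-1} := N · v_j for j = 3, …, 2.

Pick v_3 = (1, 0, 0, 0)ᵀ.
Then v_2 = N · v_3 = (1, 1, 1, 0)ᵀ.
Then v_1 = N · v_2 = (-2, -2, -1, 0)ᵀ.

Sanity check: (A − (5)·I) v_1 = (0, 0, 0, 0)ᵀ = 0. ✓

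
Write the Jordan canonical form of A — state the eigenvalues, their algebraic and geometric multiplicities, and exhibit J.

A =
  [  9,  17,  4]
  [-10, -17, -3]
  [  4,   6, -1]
J_3(-3)

The characteristic polynomial is
  det(x·I − A) = x^3 + 9*x^2 + 27*x + 27 = (x + 3)^3

Eigenvalues and multiplicities (the geometric multiplicity of λ is n − rank(A − λI), which equals the number of Jordan blocks for λ):
  λ = -3: algebraic multiplicity = 3, geometric multiplicity = 1

Determining the block sizes for each eigenvalue:
  λ = -3: one block (gm = 1), so the single block has size am = 3 → block sizes [3]

Assembling the blocks gives a Jordan form
J =
  [-3,  1,  0]
  [ 0, -3,  1]
  [ 0,  0, -3]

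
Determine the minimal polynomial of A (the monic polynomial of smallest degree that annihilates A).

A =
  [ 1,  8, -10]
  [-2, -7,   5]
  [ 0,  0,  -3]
x^2 + 6*x + 9

The characteristic polynomial is χ_A(x) = (x + 3)^3, so the eigenvalues are known. The minimal polynomial is
  m_A(x) = Π_λ (x − λ)^{k_λ}
where k_λ is the size of the *largest* Jordan block for λ (equivalently, the smallest k with (A − λI)^k v = 0 for every generalised eigenvector v of λ).

  λ = -3: largest Jordan block has size 2, contributing (x + 3)^2

So m_A(x) = (x + 3)^2 = x^2 + 6*x + 9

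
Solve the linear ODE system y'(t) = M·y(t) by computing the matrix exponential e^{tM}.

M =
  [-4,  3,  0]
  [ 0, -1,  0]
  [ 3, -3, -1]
e^{tM} =
  [exp(-4*t), exp(-t) - exp(-4*t), 0]
  [0, exp(-t), 0]
  [exp(-t) - exp(-4*t), -exp(-t) + exp(-4*t), exp(-t)]

Strategy: write M = P · J · P⁻¹ where J is a Jordan canonical form, so e^{tM} = P · e^{tJ} · P⁻¹, and e^{tJ} can be computed block-by-block.

M has Jordan form
J =
  [-4,  0,  0]
  [ 0, -1,  0]
  [ 0,  0, -1]
(up to reordering of blocks).

Per-block formulas:
  For a 1×1 block at λ = -1: exp(t · [-1]) = [e^(-1t)].
  For a 1×1 block at λ = -4: exp(t · [-4]) = [e^(-4t)].

After assembling e^{tJ} and conjugating by P, we get:

e^{tM} =
  [exp(-4*t), exp(-t) - exp(-4*t), 0]
  [0, exp(-t), 0]
  [exp(-t) - exp(-4*t), -exp(-t) + exp(-4*t), exp(-t)]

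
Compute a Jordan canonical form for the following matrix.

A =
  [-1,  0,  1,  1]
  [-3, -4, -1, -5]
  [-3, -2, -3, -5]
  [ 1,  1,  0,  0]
J_3(-2) ⊕ J_1(-2)

The characteristic polynomial is
  det(x·I − A) = x^4 + 8*x^3 + 24*x^2 + 32*x + 16 = (x + 2)^4

Eigenvalues and multiplicities (the geometric multiplicity of λ is n − rank(A − λI), which equals the number of Jordan blocks for λ):
  λ = -2: algebraic multiplicity = 4, geometric multiplicity = 2

Determining the block sizes for each eigenvalue:
  λ = -2: with am = 4 and gm = 2, the partition is not yet determined (e.g. several partitions of 4 into 2 parts exist). Let N = A − (-2)·I. Computing rank(N^1) = 2, rank(N^2) = 1, rank(N^3) = 0; the number of blocks of size ≥ j is rank(N^{j−1}) − rank(N^j), giving [2, 1, 1]. So we have 1 block(s) of size 3, 1 block(s) of size 1 → block sizes [3, 1]

Assembling the blocks gives a Jordan form
J =
  [-2,  1,  0,  0]
  [ 0, -2,  1,  0]
  [ 0,  0, -2,  0]
  [ 0,  0,  0, -2]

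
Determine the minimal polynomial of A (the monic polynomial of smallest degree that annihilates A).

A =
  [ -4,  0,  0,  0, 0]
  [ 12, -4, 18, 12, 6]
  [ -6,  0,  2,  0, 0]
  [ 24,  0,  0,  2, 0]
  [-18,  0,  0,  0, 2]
x^2 + 2*x - 8

The characteristic polynomial is χ_A(x) = (x - 2)^3*(x + 4)^2, so the eigenvalues are known. The minimal polynomial is
  m_A(x) = Π_λ (x − λ)^{k_λ}
where k_λ is the size of the *largest* Jordan block for λ (equivalently, the smallest k with (A − λI)^k v = 0 for every generalised eigenvector v of λ).

  λ = -4: largest Jordan block has size 1, contributing (x + 4)
  λ = 2: largest Jordan block has size 1, contributing (x − 2)

So m_A(x) = (x - 2)*(x + 4) = x^2 + 2*x - 8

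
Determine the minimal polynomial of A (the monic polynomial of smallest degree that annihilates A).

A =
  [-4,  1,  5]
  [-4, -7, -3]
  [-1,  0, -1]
x^3 + 12*x^2 + 48*x + 64

The characteristic polynomial is χ_A(x) = (x + 4)^3, so the eigenvalues are known. The minimal polynomial is
  m_A(x) = Π_λ (x − λ)^{k_λ}
where k_λ is the size of the *largest* Jordan block for λ (equivalently, the smallest k with (A − λI)^k v = 0 for every generalised eigenvector v of λ).

  λ = -4: largest Jordan block has size 3, contributing (x + 4)^3

So m_A(x) = (x + 4)^3 = x^3 + 12*x^2 + 48*x + 64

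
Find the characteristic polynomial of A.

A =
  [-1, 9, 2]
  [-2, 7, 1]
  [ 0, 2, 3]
x^3 - 9*x^2 + 27*x - 27

Expanding det(x·I − A) (e.g. by cofactor expansion or by noting that A is similar to its Jordan form J, which has the same characteristic polynomial as A) gives
  χ_A(x) = x^3 - 9*x^2 + 27*x - 27
which factors as (x - 3)^3. The eigenvalues (with algebraic multiplicities) are λ = 3 with multiplicity 3.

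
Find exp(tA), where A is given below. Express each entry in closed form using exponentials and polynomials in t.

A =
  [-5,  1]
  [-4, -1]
e^{tA} =
  [-2*t*exp(-3*t) + exp(-3*t), t*exp(-3*t)]
  [-4*t*exp(-3*t), 2*t*exp(-3*t) + exp(-3*t)]

Strategy: write A = P · J · P⁻¹ where J is a Jordan canonical form, so e^{tA} = P · e^{tJ} · P⁻¹, and e^{tJ} can be computed block-by-block.

A has Jordan form
J =
  [-3,  1]
  [ 0, -3]
(up to reordering of blocks).

Per-block formulas:
  For a 2×2 Jordan block J_2(-3): exp(t · J_2(-3)) = e^(-3t)·(I + t·N), where N is the 2×2 nilpotent shift.

After assembling e^{tJ} and conjugating by P, we get:

e^{tA} =
  [-2*t*exp(-3*t) + exp(-3*t), t*exp(-3*t)]
  [-4*t*exp(-3*t), 2*t*exp(-3*t) + exp(-3*t)]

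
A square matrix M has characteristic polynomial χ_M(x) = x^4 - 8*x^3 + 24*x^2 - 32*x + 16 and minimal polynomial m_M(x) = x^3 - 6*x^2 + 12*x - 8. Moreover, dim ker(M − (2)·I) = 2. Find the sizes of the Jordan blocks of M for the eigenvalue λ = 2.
Block sizes for λ = 2: [3, 1]

Step 1 — from the characteristic polynomial, algebraic multiplicity of λ = 2 is 4. From dim ker(M − (2)·I) = 2, there are exactly 2 Jordan blocks for λ = 2.
Step 2 — from the minimal polynomial, the factor (x − 2)^3 tells us the largest block for λ = 2 has size 3.
Step 3 — with total size 4, 2 blocks, and largest block 3, the block sizes (in nonincreasing order) are [3, 1].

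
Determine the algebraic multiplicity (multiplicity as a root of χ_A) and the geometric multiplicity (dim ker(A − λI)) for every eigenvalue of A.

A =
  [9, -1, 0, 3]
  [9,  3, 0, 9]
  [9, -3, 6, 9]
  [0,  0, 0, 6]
λ = 6: alg = 4, geom = 3

Step 1 — factor the characteristic polynomial to read off the algebraic multiplicities:
  χ_A(x) = (x - 6)^4

Step 2 — compute geometric multiplicities via the rank-nullity identity g(λ) = n − rank(A − λI):
  rank(A − (6)·I) = 1, so dim ker(A − (6)·I) = n − 1 = 3

Summary:
  λ = 6: algebraic multiplicity = 4, geometric multiplicity = 3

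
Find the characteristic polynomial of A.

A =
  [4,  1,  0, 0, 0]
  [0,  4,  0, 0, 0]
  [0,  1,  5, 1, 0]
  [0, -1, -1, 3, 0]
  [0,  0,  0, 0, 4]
x^5 - 20*x^4 + 160*x^3 - 640*x^2 + 1280*x - 1024

Expanding det(x·I − A) (e.g. by cofactor expansion or by noting that A is similar to its Jordan form J, which has the same characteristic polynomial as A) gives
  χ_A(x) = x^5 - 20*x^4 + 160*x^3 - 640*x^2 + 1280*x - 1024
which factors as (x - 4)^5. The eigenvalues (with algebraic multiplicities) are λ = 4 with multiplicity 5.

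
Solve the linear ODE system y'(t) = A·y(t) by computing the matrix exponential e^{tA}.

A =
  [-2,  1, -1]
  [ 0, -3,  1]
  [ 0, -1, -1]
e^{tA} =
  [exp(-2*t), t*exp(-2*t), -t*exp(-2*t)]
  [0, -t*exp(-2*t) + exp(-2*t), t*exp(-2*t)]
  [0, -t*exp(-2*t), t*exp(-2*t) + exp(-2*t)]

Strategy: write A = P · J · P⁻¹ where J is a Jordan canonical form, so e^{tA} = P · e^{tJ} · P⁻¹, and e^{tJ} can be computed block-by-block.

A has Jordan form
J =
  [-2,  1,  0]
  [ 0, -2,  0]
  [ 0,  0, -2]
(up to reordering of blocks).

Per-block formulas:
  For a 1×1 block at λ = -2: exp(t · [-2]) = [e^(-2t)].
  For a 2×2 Jordan block J_2(-2): exp(t · J_2(-2)) = e^(-2t)·(I + t·N), where N is the 2×2 nilpotent shift.

After assembling e^{tJ} and conjugating by P, we get:

e^{tA} =
  [exp(-2*t), t*exp(-2*t), -t*exp(-2*t)]
  [0, -t*exp(-2*t) + exp(-2*t), t*exp(-2*t)]
  [0, -t*exp(-2*t), t*exp(-2*t) + exp(-2*t)]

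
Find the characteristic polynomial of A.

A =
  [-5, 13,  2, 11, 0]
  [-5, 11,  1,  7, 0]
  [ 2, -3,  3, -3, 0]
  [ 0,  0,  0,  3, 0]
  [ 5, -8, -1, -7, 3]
x^5 - 15*x^4 + 90*x^3 - 270*x^2 + 405*x - 243

Expanding det(x·I − A) (e.g. by cofactor expansion or by noting that A is similar to its Jordan form J, which has the same characteristic polynomial as A) gives
  χ_A(x) = x^5 - 15*x^4 + 90*x^3 - 270*x^2 + 405*x - 243
which factors as (x - 3)^5. The eigenvalues (with algebraic multiplicities) are λ = 3 with multiplicity 5.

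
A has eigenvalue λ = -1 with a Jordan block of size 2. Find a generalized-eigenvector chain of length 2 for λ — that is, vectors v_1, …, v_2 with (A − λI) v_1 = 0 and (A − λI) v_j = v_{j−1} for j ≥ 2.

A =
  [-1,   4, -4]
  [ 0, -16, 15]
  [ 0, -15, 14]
A Jordan chain for λ = -1 of length 2:
v_1 = (4, -15, -15)ᵀ
v_2 = (0, 1, 0)ᵀ

Let N = A − (-1)·I. We want v_2 with N^2 v_2 = 0 but N^1 v_2 ≠ 0; then v_{j-1} := N · v_j for j = 2, …, 2.

Pick v_2 = (0, 1, 0)ᵀ.
Then v_1 = N · v_2 = (4, -15, -15)ᵀ.

Sanity check: (A − (-1)·I) v_1 = (0, 0, 0)ᵀ = 0. ✓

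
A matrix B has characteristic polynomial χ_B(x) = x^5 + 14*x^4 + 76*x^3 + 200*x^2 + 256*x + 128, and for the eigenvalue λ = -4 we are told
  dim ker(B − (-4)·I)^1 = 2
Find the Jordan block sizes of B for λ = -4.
Block sizes for λ = -4: [1, 1]

From the dimensions of kernels of powers, the number of Jordan blocks of size at least j is d_j − d_{j−1} where d_j = dim ker(N^j) (with d_0 = 0). Computing the differences gives [2].
The number of blocks of size exactly k is (#blocks of size ≥ k) − (#blocks of size ≥ k + 1), so the partition is: 2 block(s) of size 1.
In nonincreasing order the block sizes are [1, 1].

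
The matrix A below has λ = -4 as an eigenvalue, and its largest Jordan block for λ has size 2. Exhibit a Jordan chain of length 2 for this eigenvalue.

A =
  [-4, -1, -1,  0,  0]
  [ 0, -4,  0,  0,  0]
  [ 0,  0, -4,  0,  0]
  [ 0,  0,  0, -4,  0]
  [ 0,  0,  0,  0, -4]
A Jordan chain for λ = -4 of length 2:
v_1 = (-1, 0, 0, 0, 0)ᵀ
v_2 = (0, 1, 0, 0, 0)ᵀ

Let N = A − (-4)·I. We want v_2 with N^2 v_2 = 0 but N^1 v_2 ≠ 0; then v_{j-1} := N · v_j for j = 2, …, 2.

Pick v_2 = (0, 1, 0, 0, 0)ᵀ.
Then v_1 = N · v_2 = (-1, 0, 0, 0, 0)ᵀ.

Sanity check: (A − (-4)·I) v_1 = (0, 0, 0, 0, 0)ᵀ = 0. ✓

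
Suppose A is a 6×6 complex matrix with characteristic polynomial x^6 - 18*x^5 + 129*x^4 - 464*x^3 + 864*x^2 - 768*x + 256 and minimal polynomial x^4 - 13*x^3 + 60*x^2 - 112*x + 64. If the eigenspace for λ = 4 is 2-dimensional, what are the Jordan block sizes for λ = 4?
Block sizes for λ = 4: [3, 1]

Step 1 — from the characteristic polynomial, algebraic multiplicity of λ = 4 is 4. From dim ker(A − (4)·I) = 2, there are exactly 2 Jordan blocks for λ = 4.
Step 2 — from the minimal polynomial, the factor (x − 4)^3 tells us the largest block for λ = 4 has size 3.
Step 3 — with total size 4, 2 blocks, and largest block 3, the block sizes (in nonincreasing order) are [3, 1].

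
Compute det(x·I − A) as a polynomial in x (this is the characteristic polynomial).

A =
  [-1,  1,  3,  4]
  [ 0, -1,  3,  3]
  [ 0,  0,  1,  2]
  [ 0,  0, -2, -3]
x^4 + 4*x^3 + 6*x^2 + 4*x + 1

Expanding det(x·I − A) (e.g. by cofactor expansion or by noting that A is similar to its Jordan form J, which has the same characteristic polynomial as A) gives
  χ_A(x) = x^4 + 4*x^3 + 6*x^2 + 4*x + 1
which factors as (x + 1)^4. The eigenvalues (with algebraic multiplicities) are λ = -1 with multiplicity 4.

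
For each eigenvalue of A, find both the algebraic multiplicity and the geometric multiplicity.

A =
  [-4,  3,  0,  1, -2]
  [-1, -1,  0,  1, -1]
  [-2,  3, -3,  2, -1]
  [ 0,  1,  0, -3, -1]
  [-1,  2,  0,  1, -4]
λ = -3: alg = 5, geom = 3

Step 1 — factor the characteristic polynomial to read off the algebraic multiplicities:
  χ_A(x) = (x + 3)^5

Step 2 — compute geometric multiplicities via the rank-nullity identity g(λ) = n − rank(A − λI):
  rank(A − (-3)·I) = 2, so dim ker(A − (-3)·I) = n − 2 = 3

Summary:
  λ = -3: algebraic multiplicity = 5, geometric multiplicity = 3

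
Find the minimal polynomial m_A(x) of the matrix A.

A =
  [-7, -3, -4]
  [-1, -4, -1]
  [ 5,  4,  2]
x^3 + 9*x^2 + 27*x + 27

The characteristic polynomial is χ_A(x) = (x + 3)^3, so the eigenvalues are known. The minimal polynomial is
  m_A(x) = Π_λ (x − λ)^{k_λ}
where k_λ is the size of the *largest* Jordan block for λ (equivalently, the smallest k with (A − λI)^k v = 0 for every generalised eigenvector v of λ).

  λ = -3: largest Jordan block has size 3, contributing (x + 3)^3

So m_A(x) = (x + 3)^3 = x^3 + 9*x^2 + 27*x + 27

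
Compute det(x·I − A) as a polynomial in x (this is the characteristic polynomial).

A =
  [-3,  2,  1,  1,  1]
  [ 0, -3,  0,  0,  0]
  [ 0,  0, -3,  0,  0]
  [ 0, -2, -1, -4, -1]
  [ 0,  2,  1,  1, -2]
x^5 + 15*x^4 + 90*x^3 + 270*x^2 + 405*x + 243

Expanding det(x·I − A) (e.g. by cofactor expansion or by noting that A is similar to its Jordan form J, which has the same characteristic polynomial as A) gives
  χ_A(x) = x^5 + 15*x^4 + 90*x^3 + 270*x^2 + 405*x + 243
which factors as (x + 3)^5. The eigenvalues (with algebraic multiplicities) are λ = -3 with multiplicity 5.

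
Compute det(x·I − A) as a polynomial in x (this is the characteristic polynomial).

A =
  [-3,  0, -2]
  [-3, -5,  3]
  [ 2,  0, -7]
x^3 + 15*x^2 + 75*x + 125

Expanding det(x·I − A) (e.g. by cofactor expansion or by noting that A is similar to its Jordan form J, which has the same characteristic polynomial as A) gives
  χ_A(x) = x^3 + 15*x^2 + 75*x + 125
which factors as (x + 5)^3. The eigenvalues (with algebraic multiplicities) are λ = -5 with multiplicity 3.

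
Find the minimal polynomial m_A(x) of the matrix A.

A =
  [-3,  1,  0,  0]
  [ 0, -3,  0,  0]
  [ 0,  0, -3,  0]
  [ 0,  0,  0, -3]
x^2 + 6*x + 9

The characteristic polynomial is χ_A(x) = (x + 3)^4, so the eigenvalues are known. The minimal polynomial is
  m_A(x) = Π_λ (x − λ)^{k_λ}
where k_λ is the size of the *largest* Jordan block for λ (equivalently, the smallest k with (A − λI)^k v = 0 for every generalised eigenvector v of λ).

  λ = -3: largest Jordan block has size 2, contributing (x + 3)^2

So m_A(x) = (x + 3)^2 = x^2 + 6*x + 9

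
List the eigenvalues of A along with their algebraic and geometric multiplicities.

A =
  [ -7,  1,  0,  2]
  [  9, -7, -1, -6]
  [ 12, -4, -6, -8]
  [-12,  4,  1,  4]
λ = -4: alg = 4, geom = 2

Step 1 — factor the characteristic polynomial to read off the algebraic multiplicities:
  χ_A(x) = (x + 4)^4

Step 2 — compute geometric multiplicities via the rank-nullity identity g(λ) = n − rank(A − λI):
  rank(A − (-4)·I) = 2, so dim ker(A − (-4)·I) = n − 2 = 2

Summary:
  λ = -4: algebraic multiplicity = 4, geometric multiplicity = 2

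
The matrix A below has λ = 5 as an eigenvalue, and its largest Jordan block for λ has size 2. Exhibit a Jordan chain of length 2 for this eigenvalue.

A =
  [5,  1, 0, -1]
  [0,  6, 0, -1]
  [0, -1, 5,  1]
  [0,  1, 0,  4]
A Jordan chain for λ = 5 of length 2:
v_1 = (1, 1, -1, 1)ᵀ
v_2 = (0, 1, 0, 0)ᵀ

Let N = A − (5)·I. We want v_2 with N^2 v_2 = 0 but N^1 v_2 ≠ 0; then v_{j-1} := N · v_j for j = 2, …, 2.

Pick v_2 = (0, 1, 0, 0)ᵀ.
Then v_1 = N · v_2 = (1, 1, -1, 1)ᵀ.

Sanity check: (A − (5)·I) v_1 = (0, 0, 0, 0)ᵀ = 0. ✓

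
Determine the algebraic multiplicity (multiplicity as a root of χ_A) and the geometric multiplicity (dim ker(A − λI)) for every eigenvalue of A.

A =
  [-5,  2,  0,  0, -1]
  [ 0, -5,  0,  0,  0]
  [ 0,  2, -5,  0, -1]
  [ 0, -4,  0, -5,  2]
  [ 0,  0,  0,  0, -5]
λ = -5: alg = 5, geom = 4

Step 1 — factor the characteristic polynomial to read off the algebraic multiplicities:
  χ_A(x) = (x + 5)^5

Step 2 — compute geometric multiplicities via the rank-nullity identity g(λ) = n − rank(A − λI):
  rank(A − (-5)·I) = 1, so dim ker(A − (-5)·I) = n − 1 = 4

Summary:
  λ = -5: algebraic multiplicity = 5, geometric multiplicity = 4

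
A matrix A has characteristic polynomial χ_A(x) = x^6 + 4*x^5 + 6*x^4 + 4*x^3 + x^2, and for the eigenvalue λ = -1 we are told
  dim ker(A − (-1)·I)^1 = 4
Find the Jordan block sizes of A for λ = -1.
Block sizes for λ = -1: [1, 1, 1, 1]

From the dimensions of kernels of powers, the number of Jordan blocks of size at least j is d_j − d_{j−1} where d_j = dim ker(N^j) (with d_0 = 0). Computing the differences gives [4].
The number of blocks of size exactly k is (#blocks of size ≥ k) − (#blocks of size ≥ k + 1), so the partition is: 4 block(s) of size 1.
In nonincreasing order the block sizes are [1, 1, 1, 1].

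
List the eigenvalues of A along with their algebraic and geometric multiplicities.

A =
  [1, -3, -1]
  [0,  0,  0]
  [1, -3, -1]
λ = 0: alg = 3, geom = 2

Step 1 — factor the characteristic polynomial to read off the algebraic multiplicities:
  χ_A(x) = x^3

Step 2 — compute geometric multiplicities via the rank-nullity identity g(λ) = n − rank(A − λI):
  rank(A − (0)·I) = 1, so dim ker(A − (0)·I) = n − 1 = 2

Summary:
  λ = 0: algebraic multiplicity = 3, geometric multiplicity = 2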